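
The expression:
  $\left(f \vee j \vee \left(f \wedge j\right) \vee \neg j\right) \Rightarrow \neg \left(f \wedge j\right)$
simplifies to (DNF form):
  $\neg f \vee \neg j$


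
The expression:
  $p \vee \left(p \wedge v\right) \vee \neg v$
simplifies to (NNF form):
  $p \vee \neg v$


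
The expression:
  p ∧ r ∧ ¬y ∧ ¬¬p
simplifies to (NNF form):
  p ∧ r ∧ ¬y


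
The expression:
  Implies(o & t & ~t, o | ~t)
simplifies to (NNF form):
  True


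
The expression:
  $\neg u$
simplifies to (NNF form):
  $\neg u$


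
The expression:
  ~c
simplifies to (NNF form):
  ~c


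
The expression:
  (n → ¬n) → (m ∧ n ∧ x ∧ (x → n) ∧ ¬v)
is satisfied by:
  {n: True}


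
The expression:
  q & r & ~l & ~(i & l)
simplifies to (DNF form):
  q & r & ~l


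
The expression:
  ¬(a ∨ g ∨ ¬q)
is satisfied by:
  {q: True, g: False, a: False}


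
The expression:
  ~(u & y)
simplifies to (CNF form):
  ~u | ~y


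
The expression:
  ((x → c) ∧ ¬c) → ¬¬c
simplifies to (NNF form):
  c ∨ x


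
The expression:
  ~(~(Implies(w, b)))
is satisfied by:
  {b: True, w: False}
  {w: False, b: False}
  {w: True, b: True}


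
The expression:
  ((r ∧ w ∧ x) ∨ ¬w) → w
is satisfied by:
  {w: True}


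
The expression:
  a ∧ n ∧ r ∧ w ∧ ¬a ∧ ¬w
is never true.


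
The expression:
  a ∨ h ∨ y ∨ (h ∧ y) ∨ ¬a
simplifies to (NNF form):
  True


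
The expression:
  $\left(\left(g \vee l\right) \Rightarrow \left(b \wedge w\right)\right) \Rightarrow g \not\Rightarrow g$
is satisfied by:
  {l: True, g: True, w: False, b: False}
  {l: True, w: False, b: False, g: False}
  {g: True, w: False, b: False, l: False}
  {l: True, b: True, g: True, w: False}
  {l: True, b: True, w: False, g: False}
  {b: True, g: True, w: False, l: False}
  {g: True, l: True, w: True, b: False}
  {l: True, w: True, b: False, g: False}
  {g: True, w: True, b: False, l: False}


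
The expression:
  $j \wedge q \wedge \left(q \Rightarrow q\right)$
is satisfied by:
  {j: True, q: True}


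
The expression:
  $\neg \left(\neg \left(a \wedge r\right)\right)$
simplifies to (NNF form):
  $a \wedge r$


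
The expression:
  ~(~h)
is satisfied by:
  {h: True}


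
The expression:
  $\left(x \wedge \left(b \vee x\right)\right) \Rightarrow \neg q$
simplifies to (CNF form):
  $\neg q \vee \neg x$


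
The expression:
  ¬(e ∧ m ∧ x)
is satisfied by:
  {m: False, x: False, e: False}
  {e: True, m: False, x: False}
  {x: True, m: False, e: False}
  {e: True, x: True, m: False}
  {m: True, e: False, x: False}
  {e: True, m: True, x: False}
  {x: True, m: True, e: False}


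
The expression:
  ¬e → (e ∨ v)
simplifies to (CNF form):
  e ∨ v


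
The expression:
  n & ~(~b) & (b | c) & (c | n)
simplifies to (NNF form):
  b & n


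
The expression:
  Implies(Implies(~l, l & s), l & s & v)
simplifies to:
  ~l | (s & v)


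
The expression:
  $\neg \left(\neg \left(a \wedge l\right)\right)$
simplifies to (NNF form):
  $a \wedge l$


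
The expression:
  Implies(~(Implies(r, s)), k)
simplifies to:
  k | s | ~r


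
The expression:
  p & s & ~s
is never true.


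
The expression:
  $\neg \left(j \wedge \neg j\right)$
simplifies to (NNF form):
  $\text{True}$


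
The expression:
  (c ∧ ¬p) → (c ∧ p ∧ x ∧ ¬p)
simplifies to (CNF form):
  p ∨ ¬c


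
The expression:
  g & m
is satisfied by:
  {m: True, g: True}


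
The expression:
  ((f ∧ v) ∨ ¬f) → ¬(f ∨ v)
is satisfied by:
  {v: False}


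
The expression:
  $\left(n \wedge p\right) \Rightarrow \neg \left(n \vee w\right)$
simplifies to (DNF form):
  $\neg n \vee \neg p$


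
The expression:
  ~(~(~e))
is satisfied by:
  {e: False}


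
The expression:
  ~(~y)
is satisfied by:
  {y: True}


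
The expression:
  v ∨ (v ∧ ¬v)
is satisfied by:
  {v: True}


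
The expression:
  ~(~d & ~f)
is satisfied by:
  {d: True, f: True}
  {d: True, f: False}
  {f: True, d: False}


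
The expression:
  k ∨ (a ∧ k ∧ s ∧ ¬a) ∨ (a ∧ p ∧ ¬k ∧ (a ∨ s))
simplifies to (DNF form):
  k ∨ (a ∧ p)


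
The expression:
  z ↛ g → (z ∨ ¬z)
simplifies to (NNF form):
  True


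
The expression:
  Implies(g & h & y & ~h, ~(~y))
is always true.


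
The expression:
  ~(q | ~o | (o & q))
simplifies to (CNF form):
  o & ~q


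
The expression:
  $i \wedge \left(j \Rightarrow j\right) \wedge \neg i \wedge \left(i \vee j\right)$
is never true.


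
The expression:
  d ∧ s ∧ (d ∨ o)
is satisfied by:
  {s: True, d: True}


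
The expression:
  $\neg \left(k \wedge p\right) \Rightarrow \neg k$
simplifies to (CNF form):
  $p \vee \neg k$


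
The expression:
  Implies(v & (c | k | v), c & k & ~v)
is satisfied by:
  {v: False}


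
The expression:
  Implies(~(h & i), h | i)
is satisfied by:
  {i: True, h: True}
  {i: True, h: False}
  {h: True, i: False}


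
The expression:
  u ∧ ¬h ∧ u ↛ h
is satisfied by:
  {u: True, h: False}


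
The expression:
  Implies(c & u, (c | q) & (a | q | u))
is always true.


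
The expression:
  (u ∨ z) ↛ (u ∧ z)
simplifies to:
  (u ∧ ¬z) ∨ (z ∧ ¬u)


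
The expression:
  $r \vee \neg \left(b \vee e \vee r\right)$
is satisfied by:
  {r: True, b: False, e: False}
  {r: True, e: True, b: False}
  {r: True, b: True, e: False}
  {r: True, e: True, b: True}
  {e: False, b: False, r: False}


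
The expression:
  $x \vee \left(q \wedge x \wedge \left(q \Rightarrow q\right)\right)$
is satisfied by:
  {x: True}


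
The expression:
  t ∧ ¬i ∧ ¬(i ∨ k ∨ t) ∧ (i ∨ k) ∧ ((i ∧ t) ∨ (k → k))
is never true.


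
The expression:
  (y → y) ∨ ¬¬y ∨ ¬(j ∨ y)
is always true.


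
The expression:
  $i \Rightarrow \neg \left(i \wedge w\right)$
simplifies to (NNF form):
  $\neg i \vee \neg w$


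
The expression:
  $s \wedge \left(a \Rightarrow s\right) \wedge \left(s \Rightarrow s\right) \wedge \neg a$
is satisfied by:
  {s: True, a: False}


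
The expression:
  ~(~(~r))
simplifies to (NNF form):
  ~r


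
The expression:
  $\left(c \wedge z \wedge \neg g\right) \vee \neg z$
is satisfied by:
  {c: True, z: False, g: False}
  {c: False, z: False, g: False}
  {g: True, c: True, z: False}
  {g: True, c: False, z: False}
  {z: True, c: True, g: False}


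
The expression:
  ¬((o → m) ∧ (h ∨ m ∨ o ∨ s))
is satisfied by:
  {o: True, s: False, h: False, m: False}
  {o: True, h: True, s: False, m: False}
  {o: True, s: True, h: False, m: False}
  {o: True, h: True, s: True, m: False}
  {o: False, s: False, h: False, m: False}


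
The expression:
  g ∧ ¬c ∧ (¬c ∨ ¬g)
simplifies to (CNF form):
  g ∧ ¬c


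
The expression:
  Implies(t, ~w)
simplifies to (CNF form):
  ~t | ~w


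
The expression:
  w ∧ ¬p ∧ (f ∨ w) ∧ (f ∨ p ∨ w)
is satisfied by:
  {w: True, p: False}


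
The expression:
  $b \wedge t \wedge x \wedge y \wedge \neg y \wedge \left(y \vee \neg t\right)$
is never true.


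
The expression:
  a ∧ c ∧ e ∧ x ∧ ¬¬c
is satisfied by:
  {a: True, c: True, e: True, x: True}


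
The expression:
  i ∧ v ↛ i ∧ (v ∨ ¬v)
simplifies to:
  False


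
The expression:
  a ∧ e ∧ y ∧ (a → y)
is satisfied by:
  {a: True, e: True, y: True}


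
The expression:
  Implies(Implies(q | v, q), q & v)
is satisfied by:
  {v: True}


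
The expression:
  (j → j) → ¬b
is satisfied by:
  {b: False}


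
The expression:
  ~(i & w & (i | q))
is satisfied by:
  {w: False, i: False}
  {i: True, w: False}
  {w: True, i: False}


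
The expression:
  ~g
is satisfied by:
  {g: False}


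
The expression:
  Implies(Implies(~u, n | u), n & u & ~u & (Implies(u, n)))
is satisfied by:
  {n: False, u: False}


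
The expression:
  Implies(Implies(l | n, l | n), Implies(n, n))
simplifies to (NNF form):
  True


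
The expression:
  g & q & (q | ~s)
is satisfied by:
  {g: True, q: True}


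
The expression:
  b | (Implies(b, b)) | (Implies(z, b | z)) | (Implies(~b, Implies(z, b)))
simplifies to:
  True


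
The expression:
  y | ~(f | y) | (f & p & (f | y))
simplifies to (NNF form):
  p | y | ~f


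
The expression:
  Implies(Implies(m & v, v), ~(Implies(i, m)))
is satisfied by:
  {i: True, m: False}


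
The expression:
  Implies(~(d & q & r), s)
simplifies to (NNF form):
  s | (d & q & r)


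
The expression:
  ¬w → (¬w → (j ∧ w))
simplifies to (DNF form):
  w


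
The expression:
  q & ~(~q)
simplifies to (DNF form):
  q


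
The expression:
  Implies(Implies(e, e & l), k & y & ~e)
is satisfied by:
  {k: True, e: True, y: True, l: False}
  {k: True, e: True, y: False, l: False}
  {e: True, y: True, l: False, k: False}
  {e: True, y: False, l: False, k: False}
  {k: True, l: False, y: True, e: False}
  {k: True, l: True, y: True, e: False}


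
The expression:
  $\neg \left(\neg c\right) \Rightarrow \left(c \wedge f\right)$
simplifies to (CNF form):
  $f \vee \neg c$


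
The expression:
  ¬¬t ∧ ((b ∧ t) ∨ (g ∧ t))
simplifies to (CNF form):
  t ∧ (b ∨ g)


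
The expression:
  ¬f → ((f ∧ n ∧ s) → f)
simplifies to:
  True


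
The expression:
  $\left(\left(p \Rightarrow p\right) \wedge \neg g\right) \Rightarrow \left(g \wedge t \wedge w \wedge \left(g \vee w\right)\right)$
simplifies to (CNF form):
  $g$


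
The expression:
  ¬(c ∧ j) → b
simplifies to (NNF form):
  b ∨ (c ∧ j)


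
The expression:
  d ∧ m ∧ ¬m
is never true.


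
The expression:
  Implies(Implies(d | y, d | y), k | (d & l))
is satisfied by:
  {k: True, l: True, d: True}
  {k: True, l: True, d: False}
  {k: True, d: True, l: False}
  {k: True, d: False, l: False}
  {l: True, d: True, k: False}


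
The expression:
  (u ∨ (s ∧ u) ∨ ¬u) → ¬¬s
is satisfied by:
  {s: True}


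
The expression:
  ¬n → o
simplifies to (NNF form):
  n ∨ o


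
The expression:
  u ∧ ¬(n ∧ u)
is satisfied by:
  {u: True, n: False}


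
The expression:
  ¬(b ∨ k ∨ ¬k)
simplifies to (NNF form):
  False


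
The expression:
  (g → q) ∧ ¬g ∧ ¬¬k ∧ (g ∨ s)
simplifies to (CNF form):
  k ∧ s ∧ ¬g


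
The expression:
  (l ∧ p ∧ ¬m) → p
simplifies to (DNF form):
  True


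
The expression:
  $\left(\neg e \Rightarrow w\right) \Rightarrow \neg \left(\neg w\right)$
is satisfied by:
  {w: True, e: False}
  {e: False, w: False}
  {e: True, w: True}


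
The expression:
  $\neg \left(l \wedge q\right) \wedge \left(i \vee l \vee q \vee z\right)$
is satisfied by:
  {z: True, i: True, l: False, q: False}
  {z: True, i: False, l: False, q: False}
  {i: True, z: False, l: False, q: False}
  {q: True, z: True, i: True, l: False}
  {q: True, z: True, i: False, l: False}
  {q: True, i: True, z: False, l: False}
  {q: True, i: False, z: False, l: False}
  {z: True, l: True, i: True, q: False}
  {z: True, l: True, i: False, q: False}
  {l: True, i: True, z: False, q: False}
  {l: True, z: False, i: False, q: False}


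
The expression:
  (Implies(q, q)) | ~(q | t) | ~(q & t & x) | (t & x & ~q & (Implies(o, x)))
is always true.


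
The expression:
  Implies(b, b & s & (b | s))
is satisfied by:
  {s: True, b: False}
  {b: False, s: False}
  {b: True, s: True}


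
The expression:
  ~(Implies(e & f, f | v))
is never true.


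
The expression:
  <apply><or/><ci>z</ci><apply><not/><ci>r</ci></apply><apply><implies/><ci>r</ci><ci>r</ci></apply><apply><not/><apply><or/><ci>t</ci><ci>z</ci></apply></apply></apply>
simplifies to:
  <true/>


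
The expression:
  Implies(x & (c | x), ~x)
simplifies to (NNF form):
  ~x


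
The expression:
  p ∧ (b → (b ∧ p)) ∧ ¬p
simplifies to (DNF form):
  False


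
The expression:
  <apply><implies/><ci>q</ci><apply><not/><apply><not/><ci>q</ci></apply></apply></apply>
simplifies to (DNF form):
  <true/>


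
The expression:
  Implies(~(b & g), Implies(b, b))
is always true.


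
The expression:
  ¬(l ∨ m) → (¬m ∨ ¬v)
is always true.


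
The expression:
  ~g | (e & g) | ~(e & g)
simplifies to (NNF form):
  True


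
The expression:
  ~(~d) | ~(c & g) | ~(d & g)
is always true.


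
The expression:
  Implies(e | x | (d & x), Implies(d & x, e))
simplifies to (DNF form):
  e | ~d | ~x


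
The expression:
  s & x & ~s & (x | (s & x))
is never true.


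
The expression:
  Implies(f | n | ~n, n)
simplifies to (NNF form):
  n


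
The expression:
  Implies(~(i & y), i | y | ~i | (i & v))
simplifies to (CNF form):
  True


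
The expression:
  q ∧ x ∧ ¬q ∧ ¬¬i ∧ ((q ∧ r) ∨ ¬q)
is never true.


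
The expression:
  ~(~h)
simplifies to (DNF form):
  h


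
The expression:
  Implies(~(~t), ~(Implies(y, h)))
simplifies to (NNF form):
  ~t | (y & ~h)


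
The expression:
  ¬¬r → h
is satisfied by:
  {h: True, r: False}
  {r: False, h: False}
  {r: True, h: True}


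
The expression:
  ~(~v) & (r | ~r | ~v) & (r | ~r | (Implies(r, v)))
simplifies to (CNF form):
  v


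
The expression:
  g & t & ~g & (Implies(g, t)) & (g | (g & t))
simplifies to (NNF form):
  False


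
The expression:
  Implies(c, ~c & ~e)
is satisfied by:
  {c: False}


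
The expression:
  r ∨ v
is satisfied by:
  {r: True, v: True}
  {r: True, v: False}
  {v: True, r: False}


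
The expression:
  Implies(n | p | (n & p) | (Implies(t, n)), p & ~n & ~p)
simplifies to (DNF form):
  t & ~n & ~p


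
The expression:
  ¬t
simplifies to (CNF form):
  ¬t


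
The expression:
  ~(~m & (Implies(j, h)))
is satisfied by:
  {m: True, j: True, h: False}
  {m: True, h: False, j: False}
  {m: True, j: True, h: True}
  {m: True, h: True, j: False}
  {j: True, h: False, m: False}


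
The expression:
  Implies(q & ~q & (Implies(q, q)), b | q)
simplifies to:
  True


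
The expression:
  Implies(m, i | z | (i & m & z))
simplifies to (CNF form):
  i | z | ~m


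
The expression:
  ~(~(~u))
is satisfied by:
  {u: False}


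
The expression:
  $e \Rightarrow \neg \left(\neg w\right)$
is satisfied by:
  {w: True, e: False}
  {e: False, w: False}
  {e: True, w: True}


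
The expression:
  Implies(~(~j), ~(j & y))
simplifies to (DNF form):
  ~j | ~y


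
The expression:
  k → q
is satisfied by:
  {q: True, k: False}
  {k: False, q: False}
  {k: True, q: True}


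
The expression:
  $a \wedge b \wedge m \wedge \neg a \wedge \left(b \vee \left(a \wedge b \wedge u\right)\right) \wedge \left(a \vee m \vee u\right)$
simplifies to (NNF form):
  $\text{False}$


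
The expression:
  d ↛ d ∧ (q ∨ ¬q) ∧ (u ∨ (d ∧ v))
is never true.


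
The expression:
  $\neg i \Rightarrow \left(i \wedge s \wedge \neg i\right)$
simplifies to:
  $i$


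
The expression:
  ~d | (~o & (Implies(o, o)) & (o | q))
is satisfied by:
  {q: True, d: False, o: False}
  {q: False, d: False, o: False}
  {o: True, q: True, d: False}
  {o: True, q: False, d: False}
  {d: True, q: True, o: False}


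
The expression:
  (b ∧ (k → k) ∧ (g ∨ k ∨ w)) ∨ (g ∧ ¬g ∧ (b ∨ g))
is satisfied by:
  {k: True, g: True, w: True, b: True}
  {k: True, g: True, b: True, w: False}
  {k: True, w: True, b: True, g: False}
  {k: True, b: True, w: False, g: False}
  {g: True, b: True, w: True, k: False}
  {g: True, b: True, w: False, k: False}
  {b: True, w: True, g: False, k: False}


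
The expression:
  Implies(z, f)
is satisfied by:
  {f: True, z: False}
  {z: False, f: False}
  {z: True, f: True}


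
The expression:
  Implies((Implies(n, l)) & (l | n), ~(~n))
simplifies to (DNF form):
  n | ~l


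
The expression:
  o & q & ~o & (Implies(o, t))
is never true.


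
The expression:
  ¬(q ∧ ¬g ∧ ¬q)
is always true.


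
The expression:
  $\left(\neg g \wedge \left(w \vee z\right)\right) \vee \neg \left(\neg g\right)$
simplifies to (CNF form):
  $g \vee w \vee z$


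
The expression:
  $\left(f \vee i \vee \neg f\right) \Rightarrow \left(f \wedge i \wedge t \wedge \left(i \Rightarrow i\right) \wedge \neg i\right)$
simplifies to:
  $\text{False}$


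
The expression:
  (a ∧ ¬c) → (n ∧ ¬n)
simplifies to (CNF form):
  c ∨ ¬a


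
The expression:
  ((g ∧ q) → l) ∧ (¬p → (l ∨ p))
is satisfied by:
  {l: True, p: True, g: False, q: False}
  {q: True, l: True, p: True, g: False}
  {l: True, g: True, p: True, q: False}
  {q: True, l: True, g: True, p: True}
  {l: True, p: False, g: False, q: False}
  {l: True, q: True, p: False, g: False}
  {l: True, g: True, p: False, q: False}
  {l: True, q: True, g: True, p: False}
  {p: True, q: False, g: False, l: False}
  {q: True, p: True, g: False, l: False}
  {g: True, p: True, q: False, l: False}


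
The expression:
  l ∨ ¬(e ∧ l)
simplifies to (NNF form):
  True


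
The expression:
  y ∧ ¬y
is never true.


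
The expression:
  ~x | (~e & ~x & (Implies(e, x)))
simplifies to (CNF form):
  ~x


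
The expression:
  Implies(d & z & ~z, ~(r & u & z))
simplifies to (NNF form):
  True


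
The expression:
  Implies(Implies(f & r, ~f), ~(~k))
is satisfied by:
  {k: True, f: True, r: True}
  {k: True, f: True, r: False}
  {k: True, r: True, f: False}
  {k: True, r: False, f: False}
  {f: True, r: True, k: False}


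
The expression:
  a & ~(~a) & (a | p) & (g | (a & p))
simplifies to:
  a & (g | p)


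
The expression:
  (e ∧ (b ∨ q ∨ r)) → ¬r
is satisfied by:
  {e: False, r: False}
  {r: True, e: False}
  {e: True, r: False}


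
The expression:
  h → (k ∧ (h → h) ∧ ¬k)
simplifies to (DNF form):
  ¬h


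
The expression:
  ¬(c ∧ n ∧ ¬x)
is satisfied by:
  {x: True, c: False, n: False}
  {c: False, n: False, x: False}
  {x: True, n: True, c: False}
  {n: True, c: False, x: False}
  {x: True, c: True, n: False}
  {c: True, x: False, n: False}
  {x: True, n: True, c: True}


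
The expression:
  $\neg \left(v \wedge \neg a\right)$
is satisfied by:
  {a: True, v: False}
  {v: False, a: False}
  {v: True, a: True}


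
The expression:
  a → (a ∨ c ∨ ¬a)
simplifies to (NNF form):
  True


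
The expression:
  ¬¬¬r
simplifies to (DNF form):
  ¬r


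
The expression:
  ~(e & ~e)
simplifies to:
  True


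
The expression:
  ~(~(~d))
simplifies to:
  ~d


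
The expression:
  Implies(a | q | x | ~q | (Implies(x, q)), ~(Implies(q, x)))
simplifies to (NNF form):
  q & ~x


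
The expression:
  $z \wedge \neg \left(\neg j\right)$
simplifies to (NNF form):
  $j \wedge z$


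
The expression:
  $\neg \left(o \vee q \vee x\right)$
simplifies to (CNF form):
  $\neg o \wedge \neg q \wedge \neg x$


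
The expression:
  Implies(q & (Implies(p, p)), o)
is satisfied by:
  {o: True, q: False}
  {q: False, o: False}
  {q: True, o: True}


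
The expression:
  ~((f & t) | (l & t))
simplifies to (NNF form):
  ~t | (~f & ~l)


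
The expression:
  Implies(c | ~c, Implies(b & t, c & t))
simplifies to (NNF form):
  c | ~b | ~t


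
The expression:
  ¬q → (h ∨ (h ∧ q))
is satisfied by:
  {q: True, h: True}
  {q: True, h: False}
  {h: True, q: False}


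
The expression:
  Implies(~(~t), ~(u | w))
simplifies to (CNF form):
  (~t | ~u) & (~t | ~w)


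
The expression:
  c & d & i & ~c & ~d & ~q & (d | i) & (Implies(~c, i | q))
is never true.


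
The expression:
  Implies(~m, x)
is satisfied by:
  {x: True, m: True}
  {x: True, m: False}
  {m: True, x: False}


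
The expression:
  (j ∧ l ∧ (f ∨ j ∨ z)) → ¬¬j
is always true.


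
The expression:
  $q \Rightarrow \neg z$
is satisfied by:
  {q: False, z: False}
  {z: True, q: False}
  {q: True, z: False}


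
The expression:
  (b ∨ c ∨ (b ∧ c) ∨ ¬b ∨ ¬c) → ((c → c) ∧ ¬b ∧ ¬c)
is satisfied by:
  {b: False, c: False}


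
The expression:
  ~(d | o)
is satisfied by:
  {d: False, o: False}


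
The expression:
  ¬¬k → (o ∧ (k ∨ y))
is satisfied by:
  {o: True, k: False}
  {k: False, o: False}
  {k: True, o: True}


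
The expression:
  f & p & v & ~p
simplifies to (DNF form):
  False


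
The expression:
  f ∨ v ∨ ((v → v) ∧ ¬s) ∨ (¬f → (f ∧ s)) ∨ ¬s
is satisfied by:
  {v: True, f: True, s: False}
  {v: True, s: False, f: False}
  {f: True, s: False, v: False}
  {f: False, s: False, v: False}
  {v: True, f: True, s: True}
  {v: True, s: True, f: False}
  {f: True, s: True, v: False}


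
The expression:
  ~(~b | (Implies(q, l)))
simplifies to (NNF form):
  b & q & ~l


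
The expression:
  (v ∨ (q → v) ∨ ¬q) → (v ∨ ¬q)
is always true.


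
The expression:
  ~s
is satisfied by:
  {s: False}


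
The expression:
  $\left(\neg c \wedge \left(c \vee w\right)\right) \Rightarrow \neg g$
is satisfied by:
  {c: True, w: False, g: False}
  {w: False, g: False, c: False}
  {g: True, c: True, w: False}
  {g: True, w: False, c: False}
  {c: True, w: True, g: False}
  {w: True, c: False, g: False}
  {g: True, w: True, c: True}


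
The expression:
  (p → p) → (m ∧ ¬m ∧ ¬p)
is never true.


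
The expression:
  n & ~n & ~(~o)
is never true.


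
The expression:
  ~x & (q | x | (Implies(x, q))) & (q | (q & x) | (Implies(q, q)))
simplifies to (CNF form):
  ~x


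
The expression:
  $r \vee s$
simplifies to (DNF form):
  $r \vee s$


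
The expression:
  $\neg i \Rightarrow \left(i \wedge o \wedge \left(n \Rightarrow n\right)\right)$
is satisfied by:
  {i: True}


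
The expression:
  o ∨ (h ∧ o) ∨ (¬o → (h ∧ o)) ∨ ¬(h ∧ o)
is always true.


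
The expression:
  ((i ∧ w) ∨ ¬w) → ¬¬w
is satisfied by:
  {w: True}


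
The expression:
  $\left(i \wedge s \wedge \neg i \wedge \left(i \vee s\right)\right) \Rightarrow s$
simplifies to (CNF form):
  $\text{True}$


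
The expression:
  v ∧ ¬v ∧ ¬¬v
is never true.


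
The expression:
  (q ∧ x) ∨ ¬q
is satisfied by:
  {x: True, q: False}
  {q: False, x: False}
  {q: True, x: True}


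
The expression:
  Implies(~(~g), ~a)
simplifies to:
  ~a | ~g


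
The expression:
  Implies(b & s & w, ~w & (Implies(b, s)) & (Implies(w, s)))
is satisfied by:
  {s: False, b: False, w: False}
  {w: True, s: False, b: False}
  {b: True, s: False, w: False}
  {w: True, b: True, s: False}
  {s: True, w: False, b: False}
  {w: True, s: True, b: False}
  {b: True, s: True, w: False}


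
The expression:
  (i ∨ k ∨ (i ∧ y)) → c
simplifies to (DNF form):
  c ∨ (¬i ∧ ¬k)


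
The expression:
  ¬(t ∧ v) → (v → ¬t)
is always true.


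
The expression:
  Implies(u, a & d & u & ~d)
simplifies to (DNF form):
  ~u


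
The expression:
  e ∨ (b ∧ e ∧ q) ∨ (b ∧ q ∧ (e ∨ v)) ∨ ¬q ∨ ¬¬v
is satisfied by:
  {v: True, e: True, q: False}
  {v: True, e: False, q: False}
  {e: True, v: False, q: False}
  {v: False, e: False, q: False}
  {q: True, v: True, e: True}
  {q: True, v: True, e: False}
  {q: True, e: True, v: False}


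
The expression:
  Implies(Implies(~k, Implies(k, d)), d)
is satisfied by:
  {d: True}


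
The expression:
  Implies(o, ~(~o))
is always true.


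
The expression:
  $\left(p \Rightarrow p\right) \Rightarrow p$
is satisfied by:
  {p: True}


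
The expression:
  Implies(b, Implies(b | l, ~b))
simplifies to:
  ~b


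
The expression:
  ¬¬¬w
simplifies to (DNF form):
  ¬w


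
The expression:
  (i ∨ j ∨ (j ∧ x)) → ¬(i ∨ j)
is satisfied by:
  {i: False, j: False}


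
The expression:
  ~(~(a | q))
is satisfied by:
  {a: True, q: True}
  {a: True, q: False}
  {q: True, a: False}


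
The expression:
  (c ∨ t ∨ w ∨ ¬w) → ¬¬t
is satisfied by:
  {t: True}


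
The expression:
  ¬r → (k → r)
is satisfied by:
  {r: True, k: False}
  {k: False, r: False}
  {k: True, r: True}


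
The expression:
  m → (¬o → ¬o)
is always true.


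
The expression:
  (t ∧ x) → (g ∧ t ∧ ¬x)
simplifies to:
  ¬t ∨ ¬x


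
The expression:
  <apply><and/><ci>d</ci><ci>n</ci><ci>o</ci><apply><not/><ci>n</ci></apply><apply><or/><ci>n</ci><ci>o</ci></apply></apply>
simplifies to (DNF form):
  <false/>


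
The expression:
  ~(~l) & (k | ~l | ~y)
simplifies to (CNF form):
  l & (k | ~y)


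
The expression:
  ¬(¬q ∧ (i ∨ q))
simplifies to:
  q ∨ ¬i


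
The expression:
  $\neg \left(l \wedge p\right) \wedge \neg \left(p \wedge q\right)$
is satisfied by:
  {l: False, p: False, q: False}
  {q: True, l: False, p: False}
  {l: True, q: False, p: False}
  {q: True, l: True, p: False}
  {p: True, q: False, l: False}


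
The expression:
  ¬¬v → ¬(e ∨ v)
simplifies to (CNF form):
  ¬v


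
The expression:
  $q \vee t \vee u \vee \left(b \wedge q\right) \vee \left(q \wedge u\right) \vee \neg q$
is always true.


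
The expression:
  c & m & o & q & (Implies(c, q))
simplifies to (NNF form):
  c & m & o & q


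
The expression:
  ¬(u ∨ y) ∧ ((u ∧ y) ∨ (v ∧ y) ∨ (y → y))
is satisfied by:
  {u: False, y: False}


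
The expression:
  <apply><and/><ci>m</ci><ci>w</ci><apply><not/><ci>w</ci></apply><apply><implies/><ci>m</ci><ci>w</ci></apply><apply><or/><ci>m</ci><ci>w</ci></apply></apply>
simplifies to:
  <false/>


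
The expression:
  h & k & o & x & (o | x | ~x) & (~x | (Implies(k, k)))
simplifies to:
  h & k & o & x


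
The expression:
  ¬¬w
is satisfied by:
  {w: True}


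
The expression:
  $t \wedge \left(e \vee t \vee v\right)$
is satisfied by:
  {t: True}


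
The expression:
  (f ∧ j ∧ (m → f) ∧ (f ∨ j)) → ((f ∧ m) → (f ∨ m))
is always true.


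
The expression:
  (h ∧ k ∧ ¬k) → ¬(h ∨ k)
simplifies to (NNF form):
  True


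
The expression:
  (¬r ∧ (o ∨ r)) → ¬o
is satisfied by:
  {r: True, o: False}
  {o: False, r: False}
  {o: True, r: True}


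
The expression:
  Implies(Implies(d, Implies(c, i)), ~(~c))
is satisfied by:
  {c: True}


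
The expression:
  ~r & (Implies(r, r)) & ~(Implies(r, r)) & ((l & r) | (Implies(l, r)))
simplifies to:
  False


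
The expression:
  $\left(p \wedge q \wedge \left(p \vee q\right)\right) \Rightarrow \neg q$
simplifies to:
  $\neg p \vee \neg q$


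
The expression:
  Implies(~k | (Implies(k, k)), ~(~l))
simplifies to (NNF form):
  l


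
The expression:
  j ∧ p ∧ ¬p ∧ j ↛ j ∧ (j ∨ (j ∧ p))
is never true.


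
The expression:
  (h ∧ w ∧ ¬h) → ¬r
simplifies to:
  True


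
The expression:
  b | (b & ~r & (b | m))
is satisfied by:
  {b: True}


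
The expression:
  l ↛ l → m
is always true.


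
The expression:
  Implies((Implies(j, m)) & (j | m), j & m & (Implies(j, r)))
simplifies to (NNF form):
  ~m | (j & r)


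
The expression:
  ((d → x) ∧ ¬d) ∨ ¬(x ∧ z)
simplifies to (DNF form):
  ¬d ∨ ¬x ∨ ¬z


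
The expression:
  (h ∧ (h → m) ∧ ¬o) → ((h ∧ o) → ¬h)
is always true.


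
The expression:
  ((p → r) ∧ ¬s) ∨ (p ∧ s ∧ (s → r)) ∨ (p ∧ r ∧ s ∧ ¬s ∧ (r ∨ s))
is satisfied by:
  {r: True, s: False, p: False}
  {s: False, p: False, r: False}
  {r: True, p: True, s: False}
  {r: True, s: True, p: True}


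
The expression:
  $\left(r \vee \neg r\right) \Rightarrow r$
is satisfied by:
  {r: True}


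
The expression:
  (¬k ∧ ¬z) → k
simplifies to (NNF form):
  k ∨ z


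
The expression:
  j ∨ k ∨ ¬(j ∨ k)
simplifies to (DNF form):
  True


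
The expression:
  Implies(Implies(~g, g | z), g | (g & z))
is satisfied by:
  {g: True, z: False}
  {z: False, g: False}
  {z: True, g: True}


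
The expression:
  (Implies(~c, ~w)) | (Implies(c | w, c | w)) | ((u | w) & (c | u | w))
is always true.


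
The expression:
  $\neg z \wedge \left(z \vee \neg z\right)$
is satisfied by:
  {z: False}


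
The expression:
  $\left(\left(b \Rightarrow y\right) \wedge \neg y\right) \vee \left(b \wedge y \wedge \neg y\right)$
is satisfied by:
  {y: False, b: False}


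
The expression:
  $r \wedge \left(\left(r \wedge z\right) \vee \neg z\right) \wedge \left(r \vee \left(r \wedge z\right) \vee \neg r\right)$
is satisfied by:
  {r: True}


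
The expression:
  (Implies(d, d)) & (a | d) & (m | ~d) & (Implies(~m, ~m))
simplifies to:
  (d & m) | (a & ~d)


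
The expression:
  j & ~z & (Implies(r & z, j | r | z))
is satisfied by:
  {j: True, z: False}


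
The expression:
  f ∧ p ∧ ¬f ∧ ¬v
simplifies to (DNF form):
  False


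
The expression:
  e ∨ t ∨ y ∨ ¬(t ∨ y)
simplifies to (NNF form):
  True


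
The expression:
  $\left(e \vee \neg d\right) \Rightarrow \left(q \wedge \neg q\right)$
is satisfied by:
  {d: True, e: False}


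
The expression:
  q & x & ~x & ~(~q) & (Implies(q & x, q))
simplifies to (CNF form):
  False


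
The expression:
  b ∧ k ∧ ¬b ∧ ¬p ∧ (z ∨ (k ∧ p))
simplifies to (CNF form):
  False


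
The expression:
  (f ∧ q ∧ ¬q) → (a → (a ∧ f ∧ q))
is always true.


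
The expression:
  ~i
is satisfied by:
  {i: False}


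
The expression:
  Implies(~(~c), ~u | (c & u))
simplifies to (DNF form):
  True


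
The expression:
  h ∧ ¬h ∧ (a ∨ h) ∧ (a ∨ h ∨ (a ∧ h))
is never true.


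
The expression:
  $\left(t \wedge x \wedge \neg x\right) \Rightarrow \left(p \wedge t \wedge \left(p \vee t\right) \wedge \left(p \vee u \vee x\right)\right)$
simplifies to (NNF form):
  $\text{True}$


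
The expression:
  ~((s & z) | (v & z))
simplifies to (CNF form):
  (~s | ~z) & (~v | ~z)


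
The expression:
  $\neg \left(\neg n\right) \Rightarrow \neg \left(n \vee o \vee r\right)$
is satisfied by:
  {n: False}


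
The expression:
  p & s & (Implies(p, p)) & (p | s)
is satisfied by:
  {p: True, s: True}


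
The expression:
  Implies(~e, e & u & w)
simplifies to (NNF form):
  e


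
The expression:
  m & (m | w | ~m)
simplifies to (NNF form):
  m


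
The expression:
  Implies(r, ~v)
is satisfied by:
  {v: False, r: False}
  {r: True, v: False}
  {v: True, r: False}


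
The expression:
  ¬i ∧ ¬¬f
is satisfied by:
  {f: True, i: False}


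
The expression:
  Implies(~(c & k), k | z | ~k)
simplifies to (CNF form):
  True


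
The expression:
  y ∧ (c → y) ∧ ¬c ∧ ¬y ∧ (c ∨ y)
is never true.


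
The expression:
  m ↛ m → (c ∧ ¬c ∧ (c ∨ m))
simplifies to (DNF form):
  True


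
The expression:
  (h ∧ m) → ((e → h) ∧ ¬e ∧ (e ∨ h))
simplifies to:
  ¬e ∨ ¬h ∨ ¬m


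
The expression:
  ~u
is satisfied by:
  {u: False}


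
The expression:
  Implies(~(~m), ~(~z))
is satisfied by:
  {z: True, m: False}
  {m: False, z: False}
  {m: True, z: True}


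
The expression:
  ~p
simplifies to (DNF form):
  ~p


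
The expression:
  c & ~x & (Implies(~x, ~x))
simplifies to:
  c & ~x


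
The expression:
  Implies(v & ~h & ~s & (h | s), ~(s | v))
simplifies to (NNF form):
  True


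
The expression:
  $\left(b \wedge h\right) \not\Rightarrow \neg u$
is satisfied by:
  {h: True, u: True, b: True}


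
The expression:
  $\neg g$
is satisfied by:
  {g: False}


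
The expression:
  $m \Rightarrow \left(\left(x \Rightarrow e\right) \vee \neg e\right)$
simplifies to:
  $\text{True}$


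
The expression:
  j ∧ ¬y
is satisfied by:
  {j: True, y: False}


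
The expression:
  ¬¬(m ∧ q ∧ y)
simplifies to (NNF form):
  m ∧ q ∧ y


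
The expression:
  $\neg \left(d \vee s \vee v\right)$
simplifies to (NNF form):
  $\neg d \wedge \neg s \wedge \neg v$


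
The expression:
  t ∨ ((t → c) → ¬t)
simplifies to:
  True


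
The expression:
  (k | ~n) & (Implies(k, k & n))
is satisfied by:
  {k: False, n: False}
  {n: True, k: True}


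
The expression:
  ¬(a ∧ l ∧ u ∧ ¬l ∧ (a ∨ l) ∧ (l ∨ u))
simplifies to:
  True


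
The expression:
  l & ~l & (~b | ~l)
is never true.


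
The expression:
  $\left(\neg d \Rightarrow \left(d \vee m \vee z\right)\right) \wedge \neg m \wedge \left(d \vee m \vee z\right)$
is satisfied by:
  {d: True, z: True, m: False}
  {d: True, z: False, m: False}
  {z: True, d: False, m: False}


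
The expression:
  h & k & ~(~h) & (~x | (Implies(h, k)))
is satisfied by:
  {h: True, k: True}


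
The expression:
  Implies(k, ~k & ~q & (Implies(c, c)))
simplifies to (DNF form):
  ~k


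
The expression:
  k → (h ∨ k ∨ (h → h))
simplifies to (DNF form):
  True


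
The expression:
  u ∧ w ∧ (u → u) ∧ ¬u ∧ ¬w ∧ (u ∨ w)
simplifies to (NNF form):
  False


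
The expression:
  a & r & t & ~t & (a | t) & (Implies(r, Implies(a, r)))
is never true.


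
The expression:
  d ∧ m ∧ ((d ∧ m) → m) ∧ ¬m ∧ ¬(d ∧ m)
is never true.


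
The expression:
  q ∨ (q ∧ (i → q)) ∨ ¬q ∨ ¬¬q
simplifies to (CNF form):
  True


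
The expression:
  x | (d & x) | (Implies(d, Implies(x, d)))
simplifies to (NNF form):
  True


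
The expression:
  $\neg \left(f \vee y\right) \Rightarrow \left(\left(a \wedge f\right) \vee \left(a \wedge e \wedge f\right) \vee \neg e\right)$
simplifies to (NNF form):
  $f \vee y \vee \neg e$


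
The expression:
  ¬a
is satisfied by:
  {a: False}


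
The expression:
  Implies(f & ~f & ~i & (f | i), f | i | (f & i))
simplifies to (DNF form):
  True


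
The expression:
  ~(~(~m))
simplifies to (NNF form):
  ~m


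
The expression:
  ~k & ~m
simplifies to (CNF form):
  ~k & ~m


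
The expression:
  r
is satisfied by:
  {r: True}


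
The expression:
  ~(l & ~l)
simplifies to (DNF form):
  True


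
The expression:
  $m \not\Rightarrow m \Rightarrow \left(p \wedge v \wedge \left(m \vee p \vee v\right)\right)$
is always true.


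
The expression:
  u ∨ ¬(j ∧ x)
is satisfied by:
  {u: True, x: False, j: False}
  {u: False, x: False, j: False}
  {j: True, u: True, x: False}
  {j: True, u: False, x: False}
  {x: True, u: True, j: False}
  {x: True, u: False, j: False}
  {x: True, j: True, u: True}


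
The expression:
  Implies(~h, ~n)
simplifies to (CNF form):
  h | ~n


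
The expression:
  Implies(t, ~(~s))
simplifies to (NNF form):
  s | ~t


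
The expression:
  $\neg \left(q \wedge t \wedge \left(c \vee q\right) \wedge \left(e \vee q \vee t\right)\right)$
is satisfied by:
  {t: False, q: False}
  {q: True, t: False}
  {t: True, q: False}


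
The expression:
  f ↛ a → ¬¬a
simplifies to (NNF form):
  a ∨ ¬f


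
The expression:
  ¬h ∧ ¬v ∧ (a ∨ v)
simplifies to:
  a ∧ ¬h ∧ ¬v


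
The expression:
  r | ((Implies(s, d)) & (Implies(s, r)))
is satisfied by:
  {r: True, s: False}
  {s: False, r: False}
  {s: True, r: True}


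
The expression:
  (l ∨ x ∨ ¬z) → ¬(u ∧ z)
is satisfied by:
  {x: False, l: False, u: False, z: False}
  {l: True, z: False, x: False, u: False}
  {x: True, z: False, l: False, u: False}
  {l: True, x: True, z: False, u: False}
  {z: True, x: False, l: False, u: False}
  {z: True, l: True, x: False, u: False}
  {z: True, x: True, l: False, u: False}
  {z: True, l: True, x: True, u: False}
  {u: True, z: False, x: False, l: False}
  {u: True, l: True, z: False, x: False}
  {u: True, x: True, z: False, l: False}
  {u: True, l: True, x: True, z: False}
  {u: True, z: True, x: False, l: False}


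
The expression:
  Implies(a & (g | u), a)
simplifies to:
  True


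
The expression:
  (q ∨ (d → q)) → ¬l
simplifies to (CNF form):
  (d ∨ ¬l) ∧ (¬l ∨ ¬q)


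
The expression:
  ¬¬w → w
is always true.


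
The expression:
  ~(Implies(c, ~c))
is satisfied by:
  {c: True}


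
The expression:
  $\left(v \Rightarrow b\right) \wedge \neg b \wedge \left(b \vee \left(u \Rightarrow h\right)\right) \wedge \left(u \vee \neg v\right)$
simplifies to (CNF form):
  $\neg b \wedge \neg v \wedge \left(h \vee \neg u\right)$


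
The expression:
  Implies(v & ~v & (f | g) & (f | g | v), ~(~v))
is always true.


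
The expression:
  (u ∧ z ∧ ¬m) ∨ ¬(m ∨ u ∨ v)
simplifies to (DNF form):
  (u ∧ z ∧ ¬m) ∨ (u ∧ ¬m ∧ ¬u) ∨ (z ∧ ¬m ∧ ¬v) ∨ (¬m ∧ ¬u ∧ ¬v)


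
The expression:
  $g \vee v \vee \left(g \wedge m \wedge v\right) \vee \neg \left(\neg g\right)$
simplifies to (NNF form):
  $g \vee v$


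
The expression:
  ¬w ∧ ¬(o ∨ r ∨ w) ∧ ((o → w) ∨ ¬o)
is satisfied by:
  {o: False, r: False, w: False}


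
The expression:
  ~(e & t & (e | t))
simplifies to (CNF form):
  ~e | ~t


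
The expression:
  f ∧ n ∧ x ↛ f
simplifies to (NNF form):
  False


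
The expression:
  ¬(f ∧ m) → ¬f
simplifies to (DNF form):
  m ∨ ¬f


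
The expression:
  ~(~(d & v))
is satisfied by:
  {d: True, v: True}


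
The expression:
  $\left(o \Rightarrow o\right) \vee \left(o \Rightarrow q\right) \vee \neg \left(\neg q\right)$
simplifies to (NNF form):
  $\text{True}$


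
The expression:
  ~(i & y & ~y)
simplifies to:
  True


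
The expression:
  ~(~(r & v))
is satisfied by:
  {r: True, v: True}


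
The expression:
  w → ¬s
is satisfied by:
  {s: False, w: False}
  {w: True, s: False}
  {s: True, w: False}


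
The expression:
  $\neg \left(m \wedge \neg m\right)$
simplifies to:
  $\text{True}$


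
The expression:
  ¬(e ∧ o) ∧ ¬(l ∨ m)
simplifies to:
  ¬l ∧ ¬m ∧ (¬e ∨ ¬o)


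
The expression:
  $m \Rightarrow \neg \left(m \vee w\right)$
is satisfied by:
  {m: False}


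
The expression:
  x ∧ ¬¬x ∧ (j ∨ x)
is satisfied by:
  {x: True}


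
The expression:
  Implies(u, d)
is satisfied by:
  {d: True, u: False}
  {u: False, d: False}
  {u: True, d: True}


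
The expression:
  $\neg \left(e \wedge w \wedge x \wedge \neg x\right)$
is always true.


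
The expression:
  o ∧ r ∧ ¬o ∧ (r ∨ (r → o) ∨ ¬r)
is never true.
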